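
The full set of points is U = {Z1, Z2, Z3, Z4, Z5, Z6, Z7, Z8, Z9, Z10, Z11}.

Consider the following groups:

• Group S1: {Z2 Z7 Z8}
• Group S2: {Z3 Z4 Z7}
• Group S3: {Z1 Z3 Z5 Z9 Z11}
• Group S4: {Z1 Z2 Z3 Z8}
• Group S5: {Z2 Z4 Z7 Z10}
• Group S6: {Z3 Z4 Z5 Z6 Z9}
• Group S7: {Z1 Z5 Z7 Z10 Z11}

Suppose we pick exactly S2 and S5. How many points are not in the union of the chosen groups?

Union of S2, S5 = {Z2, Z3, Z4, Z7, Z10}.
Not covered: Z1, Z5, Z6, Z8, Z9, Z11 — 6 points.

6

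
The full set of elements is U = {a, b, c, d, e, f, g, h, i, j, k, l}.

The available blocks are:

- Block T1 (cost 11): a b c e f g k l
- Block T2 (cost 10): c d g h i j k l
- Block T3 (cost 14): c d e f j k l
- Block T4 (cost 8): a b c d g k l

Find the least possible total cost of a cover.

21

T1, T2 together cover every element (T1 ∪ T2 = {a, b, c, d, e, f, g, h, i, j, k, l}); total cost 11 + 10 = 21.
The greedy pick T4, T2, T1 costs 29; no covering selection beats 21.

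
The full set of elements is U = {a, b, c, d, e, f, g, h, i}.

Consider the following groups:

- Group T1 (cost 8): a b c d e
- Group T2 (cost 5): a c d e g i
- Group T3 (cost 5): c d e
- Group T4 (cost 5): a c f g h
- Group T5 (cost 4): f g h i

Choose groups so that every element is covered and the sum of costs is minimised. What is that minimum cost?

12

T1, T5 together cover every element (T1 ∪ T5 = {a, b, c, d, e, f, g, h, i}); total cost 8 + 4 = 12.
The greedy pick T2, T5, T1 costs 17; no covering selection beats 12.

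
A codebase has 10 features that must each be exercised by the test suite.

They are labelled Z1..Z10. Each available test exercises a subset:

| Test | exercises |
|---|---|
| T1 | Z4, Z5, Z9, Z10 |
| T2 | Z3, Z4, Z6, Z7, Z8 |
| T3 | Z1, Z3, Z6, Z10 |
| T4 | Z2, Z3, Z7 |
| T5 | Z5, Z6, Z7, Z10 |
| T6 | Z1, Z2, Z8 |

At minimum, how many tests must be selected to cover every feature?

Take {T1, T2, T6}. Their union is {Z1, Z2, Z3, Z4, Z5, Z6, Z7, Z8, Z9, Z10}, which is all 10 features.
Only T1 contains Z9, so T1 is forced; the remaining 6 features need at least 2 more tests (each remaining test adds at most 4) — so at least 3 tests are needed, and 3 is optimal.

3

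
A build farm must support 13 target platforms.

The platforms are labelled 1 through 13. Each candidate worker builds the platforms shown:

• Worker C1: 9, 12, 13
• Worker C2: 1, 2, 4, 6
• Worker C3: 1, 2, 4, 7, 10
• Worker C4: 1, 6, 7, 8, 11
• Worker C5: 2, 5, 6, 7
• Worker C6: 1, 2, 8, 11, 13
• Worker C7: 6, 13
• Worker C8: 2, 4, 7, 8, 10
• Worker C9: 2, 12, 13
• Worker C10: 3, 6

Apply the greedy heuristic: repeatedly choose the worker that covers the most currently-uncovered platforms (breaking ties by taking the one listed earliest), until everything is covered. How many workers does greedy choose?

5

Greedy: pick C3 (covers 5 new) → pick C1 (covers 3 new) → pick C4 (covers 3 new) → pick C5 (covers 1 new) → pick C10 (covers 1 new). Total picks: 5.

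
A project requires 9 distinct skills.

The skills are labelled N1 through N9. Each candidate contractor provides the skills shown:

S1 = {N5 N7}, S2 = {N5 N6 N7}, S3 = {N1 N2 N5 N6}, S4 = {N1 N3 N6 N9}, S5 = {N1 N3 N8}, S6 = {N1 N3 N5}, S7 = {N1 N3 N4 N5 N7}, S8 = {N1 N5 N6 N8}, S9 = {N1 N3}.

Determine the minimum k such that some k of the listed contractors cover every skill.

Take {S3, S4, S5, S7}. Their union is {N1, N2, N3, N4, N5, N6, N7, N8, N9}, which is all 9 skills.
No 3 of the 9 contractors cover everything (all 84 combinations miss at least one skill), so 4 is optimal.

4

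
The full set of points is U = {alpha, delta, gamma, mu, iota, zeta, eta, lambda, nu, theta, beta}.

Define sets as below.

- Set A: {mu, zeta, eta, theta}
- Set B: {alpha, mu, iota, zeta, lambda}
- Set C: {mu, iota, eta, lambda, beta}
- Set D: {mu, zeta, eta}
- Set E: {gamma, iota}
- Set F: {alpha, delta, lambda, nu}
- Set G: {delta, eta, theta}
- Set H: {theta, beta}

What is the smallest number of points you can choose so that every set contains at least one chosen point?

4

T = {alpha, iota, eta, beta} meets every set (each contains at least one member of T), and |T| = 4.
The sets D, E, F, H are pairwise disjoint, so any hitting set needs a separate point for each — at least 4. Hence 4 is optimal.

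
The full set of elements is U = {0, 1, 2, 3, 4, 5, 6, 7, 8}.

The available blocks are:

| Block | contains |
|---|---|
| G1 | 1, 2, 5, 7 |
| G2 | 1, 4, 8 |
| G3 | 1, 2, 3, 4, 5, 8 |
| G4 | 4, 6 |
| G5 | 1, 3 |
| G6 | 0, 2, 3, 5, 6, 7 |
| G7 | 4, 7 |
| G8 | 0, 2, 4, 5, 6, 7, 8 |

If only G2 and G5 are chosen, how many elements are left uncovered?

Union of G2, G5 = {1, 3, 4, 8}.
Not covered: 0, 2, 5, 6, 7 — 5 elements.

5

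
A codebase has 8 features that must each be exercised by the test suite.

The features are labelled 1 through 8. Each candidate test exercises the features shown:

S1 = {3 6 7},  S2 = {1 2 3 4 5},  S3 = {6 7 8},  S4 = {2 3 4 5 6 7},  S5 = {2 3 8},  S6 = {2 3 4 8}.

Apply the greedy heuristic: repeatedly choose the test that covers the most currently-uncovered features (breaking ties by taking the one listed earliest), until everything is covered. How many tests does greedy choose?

3

Greedy: pick S4 (covers 6 new) → pick S2 (covers 1 new) → pick S3 (covers 1 new). Total picks: 3.
(The true minimum cover uses only 2 tests, so greedy is not optimal here.)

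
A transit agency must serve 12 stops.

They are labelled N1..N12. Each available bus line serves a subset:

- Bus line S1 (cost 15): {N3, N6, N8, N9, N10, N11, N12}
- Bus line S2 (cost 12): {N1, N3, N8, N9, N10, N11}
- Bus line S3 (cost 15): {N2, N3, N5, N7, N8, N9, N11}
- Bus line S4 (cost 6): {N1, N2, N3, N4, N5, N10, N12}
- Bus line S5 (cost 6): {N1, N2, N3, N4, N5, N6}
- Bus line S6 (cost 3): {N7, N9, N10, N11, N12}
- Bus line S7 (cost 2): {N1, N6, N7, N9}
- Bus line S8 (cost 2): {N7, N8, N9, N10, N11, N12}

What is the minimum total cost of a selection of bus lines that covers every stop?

S5, S8 together cover every stop (S5 ∪ S8 = {N1, N2, N3, N4, N5, N6, N7, N8, N9, N10, N11, N12}); total cost 6 + 2 = 8.
No covering selection has total cost below 8.

8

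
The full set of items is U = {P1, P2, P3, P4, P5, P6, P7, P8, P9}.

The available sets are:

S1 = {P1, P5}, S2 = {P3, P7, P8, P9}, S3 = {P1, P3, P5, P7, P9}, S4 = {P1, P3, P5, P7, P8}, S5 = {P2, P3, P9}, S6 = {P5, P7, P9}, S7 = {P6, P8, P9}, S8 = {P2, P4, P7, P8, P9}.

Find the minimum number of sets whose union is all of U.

3

Take {S3, S7, S8}. Their union is {P1, P2, P3, P4, P5, P6, P7, P8, P9}, which is all 9 items.
Only S8 contains P4, so S8 is forced; the remaining 4 items need at least 2 more sets (each remaining set adds at most 3) — so at least 3 sets are needed, and 3 is optimal.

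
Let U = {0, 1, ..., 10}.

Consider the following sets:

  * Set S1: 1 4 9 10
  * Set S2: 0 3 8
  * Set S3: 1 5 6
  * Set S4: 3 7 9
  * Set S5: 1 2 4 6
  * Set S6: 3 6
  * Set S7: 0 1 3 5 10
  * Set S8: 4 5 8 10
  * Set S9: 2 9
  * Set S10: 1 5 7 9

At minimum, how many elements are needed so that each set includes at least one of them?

4

The 4 elements {3, 4, 5, 9} hit every set.
No choice of 3 elements meets every set, so 4 is the minimum.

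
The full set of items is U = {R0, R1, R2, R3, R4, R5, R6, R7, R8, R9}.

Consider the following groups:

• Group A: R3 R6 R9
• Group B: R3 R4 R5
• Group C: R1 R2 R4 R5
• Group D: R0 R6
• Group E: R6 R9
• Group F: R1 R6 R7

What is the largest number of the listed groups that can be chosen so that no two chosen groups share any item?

2

B, E are pairwise disjoint (B={R3,R4,R5}; E={R6,R9}).
Every remaining group overlaps one of these, and no 3 of the listed groups are pairwise disjoint, so 2 is the maximum.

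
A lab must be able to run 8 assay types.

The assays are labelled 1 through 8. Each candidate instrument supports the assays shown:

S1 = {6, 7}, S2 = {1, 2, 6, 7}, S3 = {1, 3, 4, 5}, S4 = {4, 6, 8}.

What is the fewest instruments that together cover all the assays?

3

Take {S2, S3, S4}. Their union is {1, 2, 3, 4, 5, 6, 7, 8}, which is all 8 assays.
Only S2 contains 2, so S2 is forced; the remaining 4 assays need at least 2 more instruments (each remaining instrument adds at most 3) — so at least 3 instruments are needed, and 3 is optimal.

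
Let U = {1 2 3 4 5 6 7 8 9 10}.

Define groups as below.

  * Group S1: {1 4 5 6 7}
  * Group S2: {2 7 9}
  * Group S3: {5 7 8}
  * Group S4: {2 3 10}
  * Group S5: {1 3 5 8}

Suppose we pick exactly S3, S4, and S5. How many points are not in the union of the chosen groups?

3

Union of S3, S4, S5 = {1, 2, 3, 5, 7, 8, 10}.
Not covered: 4, 6, 9 — 3 points.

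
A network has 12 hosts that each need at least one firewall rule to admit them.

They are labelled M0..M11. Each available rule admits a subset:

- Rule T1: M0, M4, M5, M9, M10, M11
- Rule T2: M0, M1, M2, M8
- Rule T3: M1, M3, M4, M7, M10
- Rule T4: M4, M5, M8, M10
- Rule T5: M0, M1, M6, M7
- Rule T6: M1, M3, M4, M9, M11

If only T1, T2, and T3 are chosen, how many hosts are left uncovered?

Union of T1, T2, T3 = {M0, M1, M2, M3, M4, M5, M7, M8, M9, M10, M11}.
Not covered: M6 — 1 host.

1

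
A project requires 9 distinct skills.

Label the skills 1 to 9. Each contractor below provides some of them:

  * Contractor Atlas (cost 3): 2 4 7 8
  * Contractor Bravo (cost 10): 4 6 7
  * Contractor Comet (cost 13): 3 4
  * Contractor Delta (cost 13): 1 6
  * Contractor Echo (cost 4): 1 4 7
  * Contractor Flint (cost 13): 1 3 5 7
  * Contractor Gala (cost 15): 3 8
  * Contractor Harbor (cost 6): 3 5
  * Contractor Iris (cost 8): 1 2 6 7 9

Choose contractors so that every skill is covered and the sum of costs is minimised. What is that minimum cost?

17

Atlas, Harbor, Iris together cover every skill (Atlas ∪ Harbor ∪ Iris = {1, 2, 3, 4, 5, 6, 7, 8, 9}); total cost 3 + 6 + 8 = 17.
No covering selection has total cost below 17.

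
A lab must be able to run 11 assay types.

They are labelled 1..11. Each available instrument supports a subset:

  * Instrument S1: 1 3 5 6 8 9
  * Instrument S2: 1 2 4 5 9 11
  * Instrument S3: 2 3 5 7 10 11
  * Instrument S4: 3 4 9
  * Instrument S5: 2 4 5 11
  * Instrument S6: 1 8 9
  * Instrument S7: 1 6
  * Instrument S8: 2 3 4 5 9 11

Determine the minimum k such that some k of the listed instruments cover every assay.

Take {S1, S2, S3}. Their union is {1, 2, 3, 4, 5, 6, 7, 8, 9, 10, 11}, which is all 11 assays.
Only S3 contains 7, so S3 is forced; the remaining 5 assays need at least 2 more instruments (each remaining instrument adds at most 4) — so at least 3 instruments are needed, and 3 is optimal.

3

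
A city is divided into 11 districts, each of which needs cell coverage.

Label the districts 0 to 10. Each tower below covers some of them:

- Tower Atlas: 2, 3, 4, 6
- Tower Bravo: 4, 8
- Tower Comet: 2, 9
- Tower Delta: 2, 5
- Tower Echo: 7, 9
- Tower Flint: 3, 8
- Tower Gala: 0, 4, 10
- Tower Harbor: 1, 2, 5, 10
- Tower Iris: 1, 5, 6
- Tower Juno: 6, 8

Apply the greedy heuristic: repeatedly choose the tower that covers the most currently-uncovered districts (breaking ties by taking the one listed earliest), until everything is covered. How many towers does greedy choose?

Greedy: pick Atlas (covers 4 new) → pick Harbor (covers 3 new) → pick Echo (covers 2 new) → pick Bravo (covers 1 new) → pick Gala (covers 1 new). Total picks: 5.

5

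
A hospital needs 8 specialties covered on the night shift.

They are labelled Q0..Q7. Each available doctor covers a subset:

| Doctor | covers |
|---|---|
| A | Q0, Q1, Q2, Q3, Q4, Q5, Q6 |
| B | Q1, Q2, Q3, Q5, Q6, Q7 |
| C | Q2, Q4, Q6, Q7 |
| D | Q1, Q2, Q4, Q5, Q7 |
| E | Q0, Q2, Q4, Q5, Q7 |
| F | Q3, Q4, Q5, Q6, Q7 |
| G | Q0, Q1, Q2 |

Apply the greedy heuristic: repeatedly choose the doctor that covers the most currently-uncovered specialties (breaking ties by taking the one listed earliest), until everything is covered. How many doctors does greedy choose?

2

Greedy: pick A (covers 7 new) → pick B (covers 1 new). Total picks: 2.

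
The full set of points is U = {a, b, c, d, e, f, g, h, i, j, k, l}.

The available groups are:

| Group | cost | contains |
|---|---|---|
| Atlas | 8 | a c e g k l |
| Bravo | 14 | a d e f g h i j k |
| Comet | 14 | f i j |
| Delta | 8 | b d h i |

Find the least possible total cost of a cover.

Atlas, Comet, Delta together cover every point (Atlas ∪ Comet ∪ Delta = {a, b, c, d, e, f, g, h, i, j, k, l}); total cost 8 + 14 + 8 = 30.
No covering selection has total cost below 30.

30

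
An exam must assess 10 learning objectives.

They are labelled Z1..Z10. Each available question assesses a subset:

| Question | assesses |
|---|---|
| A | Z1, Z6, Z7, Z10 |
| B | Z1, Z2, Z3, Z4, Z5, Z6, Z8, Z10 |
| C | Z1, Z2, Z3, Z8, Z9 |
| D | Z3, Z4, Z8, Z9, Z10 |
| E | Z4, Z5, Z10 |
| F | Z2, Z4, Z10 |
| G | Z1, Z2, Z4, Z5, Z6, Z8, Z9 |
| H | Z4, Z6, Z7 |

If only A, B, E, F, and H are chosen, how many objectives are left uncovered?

1

Union of A, B, E, F, H = {Z1, Z2, Z3, Z4, Z5, Z6, Z7, Z8, Z10}.
Not covered: Z9 — 1 objective.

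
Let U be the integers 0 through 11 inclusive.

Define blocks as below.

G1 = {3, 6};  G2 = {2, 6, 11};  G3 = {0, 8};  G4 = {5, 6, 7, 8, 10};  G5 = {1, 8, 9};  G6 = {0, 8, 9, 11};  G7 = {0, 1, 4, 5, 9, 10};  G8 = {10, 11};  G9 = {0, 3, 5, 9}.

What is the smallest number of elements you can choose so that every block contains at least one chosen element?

Take H = {0, 6, 9, 11}. Each listed block contains at least one of these, so H is a hitting set of size 4.
No choice of 3 elements meets every block, so 4 is the minimum.

4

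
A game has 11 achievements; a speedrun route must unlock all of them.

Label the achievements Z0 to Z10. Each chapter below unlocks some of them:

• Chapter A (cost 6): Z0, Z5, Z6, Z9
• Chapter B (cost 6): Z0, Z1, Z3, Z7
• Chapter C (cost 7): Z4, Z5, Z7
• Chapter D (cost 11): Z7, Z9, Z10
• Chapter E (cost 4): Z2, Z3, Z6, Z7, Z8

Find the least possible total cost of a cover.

28

B, C, D, E together cover every achievement (B ∪ C ∪ D ∪ E = {Z0, Z1, Z2, Z3, Z4, Z5, Z6, Z7, Z8, Z9, Z10}); total cost 6 + 7 + 11 + 4 = 28.
The greedy pick E, A, B, C, D costs 34; no covering selection beats 28.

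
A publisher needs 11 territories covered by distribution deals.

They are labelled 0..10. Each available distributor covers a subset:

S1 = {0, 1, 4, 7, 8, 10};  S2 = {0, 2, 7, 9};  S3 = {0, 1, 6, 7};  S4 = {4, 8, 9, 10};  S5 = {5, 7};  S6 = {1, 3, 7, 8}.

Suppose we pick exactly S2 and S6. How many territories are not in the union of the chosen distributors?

Union of S2, S6 = {0, 1, 2, 3, 7, 8, 9}.
Not covered: 4, 5, 6, 10 — 4 territories.

4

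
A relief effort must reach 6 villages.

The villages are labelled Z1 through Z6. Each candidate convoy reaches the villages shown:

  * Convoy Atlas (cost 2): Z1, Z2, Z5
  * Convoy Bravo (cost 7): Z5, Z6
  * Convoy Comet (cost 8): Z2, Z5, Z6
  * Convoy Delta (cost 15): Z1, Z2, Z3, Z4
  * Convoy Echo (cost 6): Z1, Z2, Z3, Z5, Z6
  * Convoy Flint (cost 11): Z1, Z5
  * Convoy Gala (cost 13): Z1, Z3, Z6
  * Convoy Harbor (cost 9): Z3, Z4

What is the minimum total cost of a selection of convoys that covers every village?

15

Echo, Harbor together cover every village (Echo ∪ Harbor = {Z1, Z2, Z3, Z4, Z5, Z6}); total cost 6 + 9 = 15.
The greedy pick Atlas, Echo, Harbor costs 17; no covering selection beats 15.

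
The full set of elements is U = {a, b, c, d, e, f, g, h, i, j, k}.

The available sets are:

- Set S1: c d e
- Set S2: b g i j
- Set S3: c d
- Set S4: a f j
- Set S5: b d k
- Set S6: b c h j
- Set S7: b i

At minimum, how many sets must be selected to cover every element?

5

Take {S1, S2, S4, S5, S6}. Their union is {a, b, c, d, e, f, g, h, i, j, k}, which is all 11 elements.
Only S6 contains h, so S6 is forced; the remaining 7 elements need at least 4 more sets (each remaining set adds at most 2) — so at least 5 sets are needed, and 5 is optimal.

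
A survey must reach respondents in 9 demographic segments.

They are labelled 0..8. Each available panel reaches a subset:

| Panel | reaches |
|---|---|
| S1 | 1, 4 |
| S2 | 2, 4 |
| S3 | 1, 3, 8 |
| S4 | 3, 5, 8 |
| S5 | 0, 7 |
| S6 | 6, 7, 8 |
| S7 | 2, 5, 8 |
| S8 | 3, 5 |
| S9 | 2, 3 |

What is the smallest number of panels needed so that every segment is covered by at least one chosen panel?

5

Take {S1, S3, S5, S6, S7}. Their union is {0, 1, 2, 3, 4, 5, 6, 7, 8}, which is all 9 segments.
No 4 of the 9 panels cover everything (all 126 combinations miss at least one segment), so 5 is optimal.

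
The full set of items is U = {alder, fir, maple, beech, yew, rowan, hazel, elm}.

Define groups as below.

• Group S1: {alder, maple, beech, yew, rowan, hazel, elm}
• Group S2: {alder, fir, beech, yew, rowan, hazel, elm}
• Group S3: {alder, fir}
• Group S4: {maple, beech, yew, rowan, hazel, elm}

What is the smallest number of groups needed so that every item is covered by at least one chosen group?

2

S3 and S4 cover everything between them: the union {alder, fir, maple, beech, yew, rowan, hazel, elm} is all of U.
No single group has all 8 items (the largest, S1, has 7), so 2 is optimal.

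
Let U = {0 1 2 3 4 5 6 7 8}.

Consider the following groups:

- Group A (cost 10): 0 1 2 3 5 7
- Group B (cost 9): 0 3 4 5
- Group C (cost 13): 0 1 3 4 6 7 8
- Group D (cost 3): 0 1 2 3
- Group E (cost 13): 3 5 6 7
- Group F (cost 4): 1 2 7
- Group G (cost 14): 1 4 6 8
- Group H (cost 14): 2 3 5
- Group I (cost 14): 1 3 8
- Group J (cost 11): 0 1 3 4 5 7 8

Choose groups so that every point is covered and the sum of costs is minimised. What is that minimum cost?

A, C together cover every point (A ∪ C = {0, 1, 2, 3, 4, 5, 6, 7, 8}); total cost 10 + 13 = 23.
The greedy pick D, J, C costs 27; no covering selection beats 23.

23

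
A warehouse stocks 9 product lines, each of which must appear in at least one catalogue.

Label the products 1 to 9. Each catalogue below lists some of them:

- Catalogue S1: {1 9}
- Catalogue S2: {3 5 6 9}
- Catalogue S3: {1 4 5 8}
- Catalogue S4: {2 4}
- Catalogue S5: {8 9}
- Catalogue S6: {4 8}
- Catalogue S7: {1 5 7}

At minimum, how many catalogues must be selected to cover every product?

S2 and S4 and S5 and S7 together: S2 ∪ S4 ∪ S5 ∪ S7 = {1, 2, 3, 4, 5, 6, 7, 8, 9} — every product is covered.
No 3 of the 7 catalogues cover everything (all 35 combinations miss at least one product), so 4 is optimal.

4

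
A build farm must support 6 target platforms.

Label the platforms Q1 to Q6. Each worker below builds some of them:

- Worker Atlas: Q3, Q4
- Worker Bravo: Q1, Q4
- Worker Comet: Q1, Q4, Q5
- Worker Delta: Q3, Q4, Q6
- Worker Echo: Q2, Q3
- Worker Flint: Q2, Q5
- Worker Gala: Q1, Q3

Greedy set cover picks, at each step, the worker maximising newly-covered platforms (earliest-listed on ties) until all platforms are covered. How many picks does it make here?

Greedy: pick Comet (covers 3 new) → pick Delta (covers 2 new) → pick Echo (covers 1 new). Total picks: 3.

3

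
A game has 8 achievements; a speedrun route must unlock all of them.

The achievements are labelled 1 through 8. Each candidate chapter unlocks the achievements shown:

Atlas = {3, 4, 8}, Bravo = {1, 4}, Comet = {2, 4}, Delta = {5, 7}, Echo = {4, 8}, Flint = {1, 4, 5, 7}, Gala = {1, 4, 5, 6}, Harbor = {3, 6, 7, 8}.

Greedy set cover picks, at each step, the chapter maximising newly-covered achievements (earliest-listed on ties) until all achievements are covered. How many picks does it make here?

3

Greedy: pick Flint (covers 4 new) → pick Harbor (covers 3 new) → pick Comet (covers 1 new). Total picks: 3.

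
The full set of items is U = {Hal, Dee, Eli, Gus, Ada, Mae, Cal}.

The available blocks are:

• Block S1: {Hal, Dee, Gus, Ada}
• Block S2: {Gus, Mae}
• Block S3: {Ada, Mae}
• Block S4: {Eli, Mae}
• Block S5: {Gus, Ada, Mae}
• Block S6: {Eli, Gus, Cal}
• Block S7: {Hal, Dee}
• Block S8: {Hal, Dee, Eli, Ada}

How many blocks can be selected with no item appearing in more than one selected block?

S3, S6, S7 are pairwise disjoint (S3={Ada,Mae}; S6={Eli,Gus,Cal}; S7={Hal,Dee}).
Every remaining block overlaps one of these, and no 4 of the listed blocks are pairwise disjoint, so 3 is the maximum.

3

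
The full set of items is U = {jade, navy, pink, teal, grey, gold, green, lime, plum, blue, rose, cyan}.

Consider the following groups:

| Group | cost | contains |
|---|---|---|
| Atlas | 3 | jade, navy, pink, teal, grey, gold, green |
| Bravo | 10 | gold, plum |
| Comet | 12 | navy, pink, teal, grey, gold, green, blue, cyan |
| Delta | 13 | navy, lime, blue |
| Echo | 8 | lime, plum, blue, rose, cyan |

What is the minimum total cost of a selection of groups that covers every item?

Atlas, Echo together cover every item (Atlas ∪ Echo = {jade, navy, pink, teal, grey, gold, green, lime, plum, blue, rose, cyan}); total cost 3 + 8 = 11.
No covering selection has total cost below 11.

11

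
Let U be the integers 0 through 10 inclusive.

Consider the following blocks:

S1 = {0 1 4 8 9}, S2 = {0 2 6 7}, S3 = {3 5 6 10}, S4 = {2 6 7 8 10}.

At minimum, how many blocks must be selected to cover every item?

S1, S2, and S3 cover everything between them: the union {0, 1, 2, 3, 4, 5, 6, 7, 8, 9, 10} is all of U.
Each block has at most 5 items, and 2·5 = 10 < 11 — so at least 3 blocks are needed, and 3 is optimal.

3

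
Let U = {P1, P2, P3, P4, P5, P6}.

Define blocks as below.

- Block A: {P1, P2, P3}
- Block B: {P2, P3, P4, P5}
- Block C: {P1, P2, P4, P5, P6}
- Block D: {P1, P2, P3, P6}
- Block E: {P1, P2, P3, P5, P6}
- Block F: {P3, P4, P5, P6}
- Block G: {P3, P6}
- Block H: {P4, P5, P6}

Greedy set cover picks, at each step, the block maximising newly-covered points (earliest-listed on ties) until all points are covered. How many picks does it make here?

Greedy: pick C (covers 5 new) → pick A (covers 1 new). Total picks: 2.

2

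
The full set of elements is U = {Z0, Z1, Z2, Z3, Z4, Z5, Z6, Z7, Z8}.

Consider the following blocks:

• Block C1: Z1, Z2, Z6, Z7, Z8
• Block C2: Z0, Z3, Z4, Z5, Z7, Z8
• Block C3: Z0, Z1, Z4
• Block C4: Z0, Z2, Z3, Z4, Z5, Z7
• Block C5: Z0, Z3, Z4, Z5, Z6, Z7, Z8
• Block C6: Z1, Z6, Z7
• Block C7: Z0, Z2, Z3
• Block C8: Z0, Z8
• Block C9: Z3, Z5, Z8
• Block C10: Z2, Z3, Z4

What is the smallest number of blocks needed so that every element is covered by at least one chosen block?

2

C1 and C5 cover everything between them: the union {Z0, Z1, Z2, Z3, Z4, Z5, Z6, Z7, Z8} is all of U.
No single block has all 9 elements (the largest, C5, has 7), so 2 is optimal.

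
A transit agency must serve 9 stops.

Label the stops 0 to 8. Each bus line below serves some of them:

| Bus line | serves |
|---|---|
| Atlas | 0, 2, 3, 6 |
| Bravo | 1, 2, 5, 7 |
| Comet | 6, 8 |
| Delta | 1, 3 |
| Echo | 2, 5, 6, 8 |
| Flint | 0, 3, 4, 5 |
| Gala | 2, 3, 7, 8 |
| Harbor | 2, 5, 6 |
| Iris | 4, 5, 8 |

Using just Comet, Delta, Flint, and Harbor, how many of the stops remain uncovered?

1

Union of Comet, Delta, Flint, Harbor = {0, 1, 2, 3, 4, 5, 6, 8}.
Not covered: 7 — 1 stop.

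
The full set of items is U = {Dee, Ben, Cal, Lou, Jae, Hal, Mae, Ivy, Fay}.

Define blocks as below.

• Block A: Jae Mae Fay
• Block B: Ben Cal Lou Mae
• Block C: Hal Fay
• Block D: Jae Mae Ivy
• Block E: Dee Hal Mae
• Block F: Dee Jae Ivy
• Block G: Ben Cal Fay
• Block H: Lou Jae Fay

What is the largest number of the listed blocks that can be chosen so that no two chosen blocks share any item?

3

B, C, F are pairwise disjoint (B={Ben,Cal,Lou,Mae}; C={Hal,Fay}; F={Dee,Jae,Ivy}).
Every remaining block overlaps one of these, and no 4 of the listed blocks are pairwise disjoint, so 3 is the maximum.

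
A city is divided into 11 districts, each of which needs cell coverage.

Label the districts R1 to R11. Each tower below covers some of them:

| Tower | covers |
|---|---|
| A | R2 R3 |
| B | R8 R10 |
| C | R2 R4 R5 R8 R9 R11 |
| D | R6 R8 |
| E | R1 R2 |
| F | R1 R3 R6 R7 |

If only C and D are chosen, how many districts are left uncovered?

Union of C, D = {R2, R4, R5, R6, R8, R9, R11}.
Not covered: R1, R3, R7, R10 — 4 districts.

4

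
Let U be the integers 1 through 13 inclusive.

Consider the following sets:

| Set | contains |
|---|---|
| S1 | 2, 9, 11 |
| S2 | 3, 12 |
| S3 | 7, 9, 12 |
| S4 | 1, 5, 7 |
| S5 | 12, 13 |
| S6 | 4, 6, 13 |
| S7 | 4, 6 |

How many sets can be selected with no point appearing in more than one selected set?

4

S1, S2, S4, S6 are pairwise disjoint (S1={2,9,11}; S2={3,12}; S4={1,5,7}; S6={4,6,13}).
Every remaining set overlaps one of these, and no 5 of the listed sets are pairwise disjoint, so 4 is the maximum.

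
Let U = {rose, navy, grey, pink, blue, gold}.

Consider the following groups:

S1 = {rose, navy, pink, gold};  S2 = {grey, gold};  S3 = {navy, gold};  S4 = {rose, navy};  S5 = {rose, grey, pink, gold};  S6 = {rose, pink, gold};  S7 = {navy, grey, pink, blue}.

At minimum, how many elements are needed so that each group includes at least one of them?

The 2 elements {navy, gold} hit every group.
The groups S2, S4 are pairwise disjoint, so any hitting set needs a separate element for each — at least 2. Hence 2 is optimal.

2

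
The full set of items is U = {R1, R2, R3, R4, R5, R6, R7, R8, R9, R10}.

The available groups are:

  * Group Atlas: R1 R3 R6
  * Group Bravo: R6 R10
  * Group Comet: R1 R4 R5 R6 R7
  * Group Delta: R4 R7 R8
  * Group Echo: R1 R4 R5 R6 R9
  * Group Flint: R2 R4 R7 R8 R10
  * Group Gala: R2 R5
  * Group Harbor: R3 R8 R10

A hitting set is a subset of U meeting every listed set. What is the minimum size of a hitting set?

3

H = {R2, R6, R8} meets every group (each contains at least one member of H), and |H| = 3.
The groups Bravo, Delta, Gala are pairwise disjoint, so any hitting set needs a separate item for each — at least 3. Hence 3 is optimal.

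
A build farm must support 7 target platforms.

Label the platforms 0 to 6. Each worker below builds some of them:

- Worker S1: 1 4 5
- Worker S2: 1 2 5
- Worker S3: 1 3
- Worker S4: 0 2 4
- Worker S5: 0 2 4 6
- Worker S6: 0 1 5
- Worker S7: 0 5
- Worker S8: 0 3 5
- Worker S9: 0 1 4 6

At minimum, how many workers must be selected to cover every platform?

Take {S2, S8, S9}. Their union is {0, 1, 2, 3, 4, 5, 6}, which is all 7 platforms.
No 2 of the 9 workers cover everything (all 36 combinations miss at least one platform), so 3 is optimal.

3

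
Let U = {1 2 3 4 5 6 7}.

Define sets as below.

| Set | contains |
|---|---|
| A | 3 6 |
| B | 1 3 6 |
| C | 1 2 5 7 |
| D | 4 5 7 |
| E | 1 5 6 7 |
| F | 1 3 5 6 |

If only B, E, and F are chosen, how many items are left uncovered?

2

Union of B, E, F = {1, 3, 5, 6, 7}.
Not covered: 2, 4 — 2 items.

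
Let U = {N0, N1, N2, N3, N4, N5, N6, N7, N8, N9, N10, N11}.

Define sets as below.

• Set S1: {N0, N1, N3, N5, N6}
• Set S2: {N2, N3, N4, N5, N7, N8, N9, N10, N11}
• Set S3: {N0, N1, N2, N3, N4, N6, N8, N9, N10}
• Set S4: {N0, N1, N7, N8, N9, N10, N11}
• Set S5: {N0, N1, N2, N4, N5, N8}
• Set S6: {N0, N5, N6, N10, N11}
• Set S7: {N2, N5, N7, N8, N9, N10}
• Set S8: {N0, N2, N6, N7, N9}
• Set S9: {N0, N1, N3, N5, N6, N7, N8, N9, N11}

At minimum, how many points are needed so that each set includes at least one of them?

H = {N0, N7} meets every set (each contains at least one member of H), and |H| = 2.
No single point lies in every set, so at least 2 are needed and 2 is optimal.

2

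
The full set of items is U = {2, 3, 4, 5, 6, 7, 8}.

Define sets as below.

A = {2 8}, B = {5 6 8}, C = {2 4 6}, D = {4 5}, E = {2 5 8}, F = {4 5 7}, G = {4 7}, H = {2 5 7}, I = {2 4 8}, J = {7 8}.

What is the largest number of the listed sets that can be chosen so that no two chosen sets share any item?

A, F are pairwise disjoint (A={2,8}; F={4,5,7}).
Every remaining set overlaps one of these, and no 3 of the listed sets are pairwise disjoint, so 2 is the maximum.

2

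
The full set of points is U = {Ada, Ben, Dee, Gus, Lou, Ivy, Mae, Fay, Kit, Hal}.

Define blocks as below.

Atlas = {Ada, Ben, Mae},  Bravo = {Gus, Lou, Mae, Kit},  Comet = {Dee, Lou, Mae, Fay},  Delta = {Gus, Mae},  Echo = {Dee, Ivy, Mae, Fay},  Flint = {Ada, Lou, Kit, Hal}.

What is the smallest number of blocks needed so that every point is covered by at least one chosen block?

Atlas, Bravo, Echo, and Flint cover everything between them: the union {Ada, Ben, Dee, Gus, Lou, Ivy, Mae, Fay, Kit, Hal} is all of U.
Only Atlas contains Ben, so Atlas is forced; the remaining 7 points need at least 3 more blocks (each remaining block adds at most 3) — so at least 4 blocks are needed, and 4 is optimal.

4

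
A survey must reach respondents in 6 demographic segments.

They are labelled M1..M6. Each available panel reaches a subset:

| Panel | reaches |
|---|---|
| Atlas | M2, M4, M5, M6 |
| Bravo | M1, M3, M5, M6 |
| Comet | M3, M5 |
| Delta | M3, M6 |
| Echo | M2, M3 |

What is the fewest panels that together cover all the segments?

Take {Atlas, Bravo}. Their union is {M1, M2, M3, M4, M5, M6}, which is all 6 segments.
No single panel has all 6 segments (the largest, Atlas, has 4), so 2 is optimal.

2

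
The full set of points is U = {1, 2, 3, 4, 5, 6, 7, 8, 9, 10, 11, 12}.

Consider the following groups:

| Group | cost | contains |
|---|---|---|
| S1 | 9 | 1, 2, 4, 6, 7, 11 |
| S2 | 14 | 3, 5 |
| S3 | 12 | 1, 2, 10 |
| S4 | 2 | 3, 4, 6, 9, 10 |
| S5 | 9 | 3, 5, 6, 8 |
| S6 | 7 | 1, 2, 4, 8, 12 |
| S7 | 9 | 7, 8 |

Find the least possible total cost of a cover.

27

S1, S4, S5, S6 together cover every point (S1 ∪ S4 ∪ S5 ∪ S6 = {1, 2, 3, 4, 5, 6, 7, 8, 9, 10, 11, 12}); total cost 9 + 2 + 9 + 7 = 27.
No covering selection has total cost below 27.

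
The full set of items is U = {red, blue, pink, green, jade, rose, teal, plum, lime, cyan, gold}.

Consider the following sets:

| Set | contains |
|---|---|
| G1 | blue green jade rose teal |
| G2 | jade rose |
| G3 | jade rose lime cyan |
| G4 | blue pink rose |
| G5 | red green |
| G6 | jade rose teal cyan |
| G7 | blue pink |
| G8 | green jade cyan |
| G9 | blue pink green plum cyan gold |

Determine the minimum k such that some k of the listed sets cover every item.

4

G3, G5, G6, and G9 cover everything between them: the union {red, blue, pink, green, jade, rose, teal, plum, lime, cyan, gold} is all of U.
No 3 of the 9 sets cover everything (all 84 combinations miss at least one item), so 4 is optimal.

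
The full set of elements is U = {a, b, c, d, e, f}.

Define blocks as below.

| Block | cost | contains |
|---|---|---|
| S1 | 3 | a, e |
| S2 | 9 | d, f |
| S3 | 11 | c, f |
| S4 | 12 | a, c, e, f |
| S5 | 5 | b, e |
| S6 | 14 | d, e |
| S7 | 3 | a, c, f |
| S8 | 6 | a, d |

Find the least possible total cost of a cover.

14

S5, S7, S8 together cover every element (S5 ∪ S7 ∪ S8 = {a, b, c, d, e, f}); total cost 5 + 3 + 6 = 14.
No covering selection has total cost below 14.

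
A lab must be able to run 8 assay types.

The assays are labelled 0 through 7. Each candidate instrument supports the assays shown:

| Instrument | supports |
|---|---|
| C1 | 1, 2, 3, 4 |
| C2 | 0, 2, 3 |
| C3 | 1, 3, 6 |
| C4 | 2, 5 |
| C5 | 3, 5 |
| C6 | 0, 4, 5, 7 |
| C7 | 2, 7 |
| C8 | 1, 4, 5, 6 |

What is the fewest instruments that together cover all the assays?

Take {C1, C3, C6}. Their union is {0, 1, 2, 3, 4, 5, 6, 7}, which is all 8 assays.
No 2 of the 8 instruments cover everything (all 28 combinations miss at least one assay), so 3 is optimal.

3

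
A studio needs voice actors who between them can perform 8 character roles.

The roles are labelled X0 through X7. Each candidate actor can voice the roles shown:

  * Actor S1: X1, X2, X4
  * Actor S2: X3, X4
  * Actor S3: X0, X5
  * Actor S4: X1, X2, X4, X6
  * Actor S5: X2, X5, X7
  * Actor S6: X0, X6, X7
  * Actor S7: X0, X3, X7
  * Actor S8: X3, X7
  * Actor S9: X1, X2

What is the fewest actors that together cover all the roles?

3

Take {S3, S4, S8}. Their union is {X0, X1, X2, X3, X4, X5, X6, X7}, which is all 8 roles.
No 2 of the 9 actors cover everything (all 36 combinations miss at least one role), so 3 is optimal.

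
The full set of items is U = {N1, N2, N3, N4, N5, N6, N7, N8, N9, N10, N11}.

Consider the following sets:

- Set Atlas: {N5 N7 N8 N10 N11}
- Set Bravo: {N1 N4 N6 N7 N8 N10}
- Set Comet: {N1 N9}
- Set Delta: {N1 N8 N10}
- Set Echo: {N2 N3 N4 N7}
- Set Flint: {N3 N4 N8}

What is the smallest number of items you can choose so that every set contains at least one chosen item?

H = {N3, N9, N10} meets every set (each contains at least one member of H), and |H| = 3.
No choice of 2 items meets every set, so 3 is the minimum.

3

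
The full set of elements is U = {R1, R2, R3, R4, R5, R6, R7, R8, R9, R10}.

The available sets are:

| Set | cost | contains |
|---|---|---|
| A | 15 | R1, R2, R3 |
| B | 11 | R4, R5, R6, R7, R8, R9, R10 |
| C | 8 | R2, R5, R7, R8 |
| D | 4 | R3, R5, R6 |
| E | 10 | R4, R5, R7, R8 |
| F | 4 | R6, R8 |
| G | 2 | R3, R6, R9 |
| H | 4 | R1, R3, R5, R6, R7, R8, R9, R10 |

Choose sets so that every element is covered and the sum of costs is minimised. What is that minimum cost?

22

C, E, H together cover every element (C ∪ E ∪ H = {R1, R2, R3, R4, R5, R6, R7, R8, R9, R10}); total cost 8 + 10 + 4 = 22.
No covering selection has total cost below 22.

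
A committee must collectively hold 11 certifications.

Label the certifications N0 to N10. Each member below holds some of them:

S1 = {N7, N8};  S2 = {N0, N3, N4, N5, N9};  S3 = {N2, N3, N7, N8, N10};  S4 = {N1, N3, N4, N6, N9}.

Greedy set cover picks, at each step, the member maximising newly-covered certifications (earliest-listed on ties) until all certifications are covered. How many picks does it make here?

3

Greedy: pick S2 (covers 5 new) → pick S3 (covers 4 new) → pick S4 (covers 2 new). Total picks: 3.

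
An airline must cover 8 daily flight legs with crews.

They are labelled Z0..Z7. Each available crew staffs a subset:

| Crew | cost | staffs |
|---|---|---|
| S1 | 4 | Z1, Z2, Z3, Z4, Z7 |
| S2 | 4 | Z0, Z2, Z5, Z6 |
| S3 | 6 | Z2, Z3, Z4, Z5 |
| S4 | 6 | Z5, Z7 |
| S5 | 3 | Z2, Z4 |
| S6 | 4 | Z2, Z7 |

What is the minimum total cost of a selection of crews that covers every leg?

8

S1, S2 together cover every leg (S1 ∪ S2 = {Z0, Z1, Z2, Z3, Z4, Z5, Z6, Z7}); total cost 4 + 4 = 8.
No covering selection has total cost below 8.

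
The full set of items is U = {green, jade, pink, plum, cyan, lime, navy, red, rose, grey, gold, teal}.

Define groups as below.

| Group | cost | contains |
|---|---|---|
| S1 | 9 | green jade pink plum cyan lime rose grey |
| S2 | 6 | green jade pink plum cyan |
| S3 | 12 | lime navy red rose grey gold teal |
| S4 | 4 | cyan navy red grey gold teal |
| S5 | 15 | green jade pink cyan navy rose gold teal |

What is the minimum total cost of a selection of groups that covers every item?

13

S1, S4 together cover every item (S1 ∪ S4 = {green, jade, pink, plum, cyan, lime, navy, red, rose, grey, gold, teal}); total cost 9 + 4 = 13.
No covering selection has total cost below 13.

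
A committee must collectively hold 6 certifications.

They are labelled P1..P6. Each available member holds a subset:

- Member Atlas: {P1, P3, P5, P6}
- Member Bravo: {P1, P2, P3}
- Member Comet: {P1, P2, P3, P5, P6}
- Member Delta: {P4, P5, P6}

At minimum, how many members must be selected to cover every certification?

Comet and Delta together: Comet ∪ Delta = {P1, P2, P3, P4, P5, P6} — every certification is covered.
No single member has all 6 certifications (the largest, Comet, has 5), so 2 is optimal.

2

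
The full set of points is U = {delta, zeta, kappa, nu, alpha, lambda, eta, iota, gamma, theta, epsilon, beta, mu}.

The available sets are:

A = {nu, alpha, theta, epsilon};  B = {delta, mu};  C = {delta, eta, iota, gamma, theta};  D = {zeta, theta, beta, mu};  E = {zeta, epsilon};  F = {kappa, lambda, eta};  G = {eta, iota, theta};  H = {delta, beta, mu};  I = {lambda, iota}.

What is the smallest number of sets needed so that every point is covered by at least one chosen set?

A, C, D, and F cover everything between them: the union {delta, zeta, kappa, nu, alpha, lambda, eta, iota, gamma, theta, epsilon, beta, mu} is all of U.
Only F contains kappa, so F is forced; the remaining 10 points need at least 3 more sets (each remaining set adds at most 4) — so at least 4 sets are needed, and 4 is optimal.

4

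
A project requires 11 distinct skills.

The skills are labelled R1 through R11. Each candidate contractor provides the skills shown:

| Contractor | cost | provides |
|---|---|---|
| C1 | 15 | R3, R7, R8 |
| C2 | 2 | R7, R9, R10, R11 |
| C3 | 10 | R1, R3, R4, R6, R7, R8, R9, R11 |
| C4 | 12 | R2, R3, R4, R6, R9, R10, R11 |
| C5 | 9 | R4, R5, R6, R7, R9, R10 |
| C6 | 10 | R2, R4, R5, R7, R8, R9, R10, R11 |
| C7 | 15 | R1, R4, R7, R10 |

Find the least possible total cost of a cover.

C3, C6 together cover every skill (C3 ∪ C6 = {R1, R2, R3, R4, R5, R6, R7, R8, R9, R10, R11}); total cost 10 + 10 = 20.
The greedy pick C2, C3, C6 costs 22; no covering selection beats 20.

20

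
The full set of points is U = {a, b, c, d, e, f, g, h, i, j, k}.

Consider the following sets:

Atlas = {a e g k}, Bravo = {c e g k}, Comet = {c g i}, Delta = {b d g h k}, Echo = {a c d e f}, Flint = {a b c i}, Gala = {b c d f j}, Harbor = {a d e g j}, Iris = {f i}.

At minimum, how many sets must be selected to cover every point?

4

Take {Atlas, Delta, Flint, Gala}. Their union is {a, b, c, d, e, f, g, h, i, j, k}, which is all 11 points.
No 3 of the 9 sets cover everything (all 84 combinations miss at least one point), so 4 is optimal.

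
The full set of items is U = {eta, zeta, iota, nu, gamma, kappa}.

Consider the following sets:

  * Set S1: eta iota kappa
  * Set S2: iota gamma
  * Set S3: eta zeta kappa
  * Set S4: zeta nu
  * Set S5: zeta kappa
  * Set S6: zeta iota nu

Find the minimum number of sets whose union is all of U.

Take {S1, S2, S6}. Their union is {eta, zeta, iota, nu, gamma, kappa}, which is all 6 items.
Only S2 contains gamma, so S2 is forced; the remaining 4 items need at least 2 more sets (each remaining set adds at most 3) — so at least 3 sets are needed, and 3 is optimal.

3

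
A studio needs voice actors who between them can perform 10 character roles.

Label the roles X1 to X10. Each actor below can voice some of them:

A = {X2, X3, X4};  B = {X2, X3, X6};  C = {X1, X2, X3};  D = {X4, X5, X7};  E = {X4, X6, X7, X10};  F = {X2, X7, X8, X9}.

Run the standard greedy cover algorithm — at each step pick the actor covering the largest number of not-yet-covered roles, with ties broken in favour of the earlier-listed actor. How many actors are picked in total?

Greedy: pick E (covers 4 new) → pick C (covers 3 new) → pick F (covers 2 new) → pick D (covers 1 new). Total picks: 4.

4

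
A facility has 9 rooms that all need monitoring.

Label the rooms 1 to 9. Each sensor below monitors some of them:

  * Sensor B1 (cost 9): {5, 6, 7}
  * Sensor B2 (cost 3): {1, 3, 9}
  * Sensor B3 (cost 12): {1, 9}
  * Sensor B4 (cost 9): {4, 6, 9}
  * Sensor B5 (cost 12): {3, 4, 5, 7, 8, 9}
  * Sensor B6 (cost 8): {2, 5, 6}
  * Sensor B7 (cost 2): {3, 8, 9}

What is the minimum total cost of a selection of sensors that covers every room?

B2, B5, B6 together cover every room (B2 ∪ B5 ∪ B6 = {1, 2, 3, 4, 5, 6, 7, 8, 9}); total cost 3 + 12 + 8 = 23.
The greedy pick B7, B6, B2, B5 costs 25; no covering selection beats 23.

23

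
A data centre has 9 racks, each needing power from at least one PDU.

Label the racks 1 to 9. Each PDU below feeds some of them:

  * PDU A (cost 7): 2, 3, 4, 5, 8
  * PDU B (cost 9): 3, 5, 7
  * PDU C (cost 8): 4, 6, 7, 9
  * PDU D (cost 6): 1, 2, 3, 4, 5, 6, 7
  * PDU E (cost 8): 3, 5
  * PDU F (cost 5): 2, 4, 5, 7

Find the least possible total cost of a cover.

21

A, C, D together cover every rack (A ∪ C ∪ D = {1, 2, 3, 4, 5, 6, 7, 8, 9}); total cost 7 + 8 + 6 = 21.
No covering selection has total cost below 21.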